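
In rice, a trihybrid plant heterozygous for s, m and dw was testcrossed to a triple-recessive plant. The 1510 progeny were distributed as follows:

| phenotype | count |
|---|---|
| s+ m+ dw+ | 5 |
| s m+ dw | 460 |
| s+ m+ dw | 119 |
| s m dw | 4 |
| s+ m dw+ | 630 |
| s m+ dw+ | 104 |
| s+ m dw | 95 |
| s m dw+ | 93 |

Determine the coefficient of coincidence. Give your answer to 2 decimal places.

0.30

The two most frequent reciprocal classes, s m+ dw and s+ m dw+, are the parental types, so the F1 was s m+ dw / s+ m dw+.
The two rarest classes, s m dw and s+ m+ dw+, are the double crossovers. Comparing them with the parentals, only the m allele has switched, so m is the middle locus and the order is dw – m – s.
dw–m: (199 + 9)/1510 = 0.1377; m–s: (212 + 9)/1510 = 0.1464.
Expected DCO frequency = 0.1377 × 0.1464 ≈ 0.02016; observed = 9/1510 ≈ 0.00596.
Coefficient of coincidence = 0.00596/0.02016 ≈ 0.30.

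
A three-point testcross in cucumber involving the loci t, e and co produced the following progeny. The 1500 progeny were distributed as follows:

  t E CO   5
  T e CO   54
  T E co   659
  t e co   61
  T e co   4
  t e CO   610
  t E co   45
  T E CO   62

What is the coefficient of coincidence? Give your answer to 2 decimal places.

0.95

The two most frequent reciprocal classes, t e CO and T E co, are the parental types, so the F1 was t e CO / T E co.
The two rarest classes, t E CO and T e co, are the double crossovers. Comparing them with the parentals, only the e allele has switched, so e is the middle locus and the order is co – e – t.
co–e: (123 + 9)/1500 = 0.0880; e–t: (99 + 9)/1500 = 0.0720.
Expected DCO frequency = 0.0880 × 0.0720 ≈ 0.00634; observed = 9/1500 ≈ 0.00600.
Coefficient of coincidence = 0.00600/0.00634 ≈ 0.95.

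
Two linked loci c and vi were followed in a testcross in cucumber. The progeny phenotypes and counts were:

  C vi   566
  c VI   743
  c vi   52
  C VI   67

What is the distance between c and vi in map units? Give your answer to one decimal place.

8.3 map units

The two most frequent classes, C vi (566) and c VI (743), are the parental types, so the F1 was C vi / c VI.
The recombinant classes are C VI and c vi: 67 + 52 = 119.
Recombination frequency = 119/1428 = 0.0833 ≈ 8.3%, i.e. 8.3 map units.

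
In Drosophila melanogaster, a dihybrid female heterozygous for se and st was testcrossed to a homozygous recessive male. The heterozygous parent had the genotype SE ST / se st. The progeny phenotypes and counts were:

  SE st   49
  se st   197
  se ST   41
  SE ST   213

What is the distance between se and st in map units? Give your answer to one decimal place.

The recombinant classes are SE st and se ST: 49 + 41 = 90.
Recombination frequency = 90/500 = 0.1800 ≈ 18.0%, i.e. 18.0 map units.

18.0 map units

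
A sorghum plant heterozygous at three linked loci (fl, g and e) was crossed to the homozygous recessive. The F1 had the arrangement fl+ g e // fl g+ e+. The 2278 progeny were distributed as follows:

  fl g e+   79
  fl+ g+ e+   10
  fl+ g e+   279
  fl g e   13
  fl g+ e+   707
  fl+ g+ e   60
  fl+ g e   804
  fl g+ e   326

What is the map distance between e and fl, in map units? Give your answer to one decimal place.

27.6 map units

The two rarest classes, fl g e and fl+ g+ e+, are the double crossovers. Comparing them with the parentals, only the fl allele has switched, so fl is the middle locus and the order is e – fl – g.
Crossovers in the e–fl interval produce the single-crossover classes fl+ g e+ and fl g+ e (279 + 326 = 605) plus the double crossovers (23).
RF(e–fl) = (605 + 23) / 2278 = 628/2278 = 0.2757 → 27.6 map units.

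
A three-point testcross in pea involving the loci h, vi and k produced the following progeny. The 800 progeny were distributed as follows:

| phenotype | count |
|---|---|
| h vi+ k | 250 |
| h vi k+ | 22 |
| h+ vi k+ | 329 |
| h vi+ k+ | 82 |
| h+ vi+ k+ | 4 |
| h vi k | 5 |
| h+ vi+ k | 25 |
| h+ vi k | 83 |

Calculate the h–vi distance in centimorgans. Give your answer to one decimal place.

7.0 centimorgans

The two most frequent reciprocal classes, h+ vi k+ and h vi+ k, are the parental types, so the F1 was h+ vi k+ / h vi+ k.
The two rarest classes, h+ vi+ k+ and h vi k, are the double crossovers. Comparing them with the parentals, only the vi allele has switched, so vi is the middle locus and the order is k – vi – h.
Crossovers in the vi–h interval produce the single-crossover classes h vi k+ and h+ vi+ k (22 + 25 = 47) plus the double crossovers (9).
RF(vi–h) = (47 + 9) / 800 = 56/800 = 0.0700 → 7.0 centimorgans.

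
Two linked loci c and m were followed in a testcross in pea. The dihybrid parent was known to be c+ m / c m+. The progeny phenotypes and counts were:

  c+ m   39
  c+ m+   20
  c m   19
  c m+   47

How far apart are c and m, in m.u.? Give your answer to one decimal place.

The recombinant classes are c+ m+ and c m: 20 + 19 = 39.
Recombination frequency = 39/125 = 0.3120 ≈ 31.2%, i.e. 31.2 m.u.

31.2 m.u.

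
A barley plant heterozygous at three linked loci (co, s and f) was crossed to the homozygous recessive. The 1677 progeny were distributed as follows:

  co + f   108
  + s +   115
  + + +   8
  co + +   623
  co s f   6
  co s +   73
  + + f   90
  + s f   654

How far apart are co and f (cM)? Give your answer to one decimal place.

14.1 cM

The two most frequent reciprocal classes, co + + and + s f, are the parental types, so the F1 was co + + / + s f.
The two rarest classes, + + + and co s f, are the double crossovers. Comparing them with the parentals, only the co allele has switched, so co is the middle locus and the order is s – co – f.
Crossovers in the co–f interval produce the single-crossover classes co + f and + s + (108 + 115 = 223) plus the double crossovers (14).
RF(co–f) = (223 + 14) / 1677 = 237/1677 = 0.1413 → 14.1 cM.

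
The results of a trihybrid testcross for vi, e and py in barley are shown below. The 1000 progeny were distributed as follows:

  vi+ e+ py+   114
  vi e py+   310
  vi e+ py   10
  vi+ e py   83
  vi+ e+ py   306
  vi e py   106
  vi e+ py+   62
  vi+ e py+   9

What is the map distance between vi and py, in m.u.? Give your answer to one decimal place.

The two most frequent reciprocal classes, vi e py+ and vi+ e+ py, are the parental types, so the F1 was vi e py+ / vi+ e+ py.
The two rarest classes, vi+ e py+ and vi e+ py, are the double crossovers. Comparing them with the parentals, only the vi allele has switched, so vi is the middle locus and the order is e – vi – py.
Crossovers in the vi–py interval produce the single-crossover classes vi e py and vi+ e+ py+ (106 + 114 = 220) plus the double crossovers (19).
RF(vi–py) = (220 + 19) / 1000 = 239/1000 = 0.2390 → 23.9 m.u.

23.9 m.u.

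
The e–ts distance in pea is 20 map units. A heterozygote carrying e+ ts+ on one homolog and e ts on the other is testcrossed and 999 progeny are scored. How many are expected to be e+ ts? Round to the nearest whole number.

A map distance of 20 map units corresponds to a recombination frequency of 0.200.
The F1 is e+ ts+ / e ts, so e+ ts is a recombinant gamete class with expected frequency r/2 = 0.200/2 = 0.1000.
Expected number = 0.1000 × 999 = 99.90 ≈ 100.

100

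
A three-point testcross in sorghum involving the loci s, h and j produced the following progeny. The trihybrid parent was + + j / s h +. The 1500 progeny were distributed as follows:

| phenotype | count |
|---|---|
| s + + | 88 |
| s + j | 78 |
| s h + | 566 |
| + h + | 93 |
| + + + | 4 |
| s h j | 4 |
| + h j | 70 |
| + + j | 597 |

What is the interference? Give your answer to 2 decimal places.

0.60

The two rarest classes, + + + and s h j, are the double crossovers. Comparing them with the parentals, only the j allele has switched, so j is the middle locus and the order is s – j – h.
s–j: (171 + 8)/1500 = 0.1193; j–h: (158 + 8)/1500 = 0.1107.
Expected DCO frequency = 0.1193 × 0.1107 ≈ 0.01321; observed = 8/1500 ≈ 0.00533.
Coefficient of coincidence = 0.00533/0.01321 ≈ 0.40; interference = 1 − 0.40 = 0.60.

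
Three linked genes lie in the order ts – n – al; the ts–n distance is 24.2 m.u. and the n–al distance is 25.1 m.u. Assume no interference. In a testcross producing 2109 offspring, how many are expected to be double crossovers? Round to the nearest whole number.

Map distances give recombination frequencies of 0.242 and 0.251 for the two intervals.
With no interference, expected double-crossover frequency = 0.242 × 0.251 = 0.06074.
Expected number = 0.06074 × 2109 = 128.10 ≈ 128.

128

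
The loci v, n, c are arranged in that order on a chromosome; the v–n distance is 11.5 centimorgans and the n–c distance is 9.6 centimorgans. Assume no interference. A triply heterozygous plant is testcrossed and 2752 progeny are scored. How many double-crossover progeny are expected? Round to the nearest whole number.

30

Map distances give recombination frequencies of 0.115 and 0.096 for the two intervals.
With no interference, expected double-crossover frequency = 0.115 × 0.096 = 0.01104.
Expected number = 0.01104 × 2752 = 30.38 ≈ 30.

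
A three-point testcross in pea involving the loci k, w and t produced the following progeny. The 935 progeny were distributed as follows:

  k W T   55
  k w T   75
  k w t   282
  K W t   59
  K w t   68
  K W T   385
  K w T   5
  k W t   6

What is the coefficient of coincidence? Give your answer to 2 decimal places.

The two most frequent reciprocal classes, K W T and k w t, are the parental types, so the F1 was K W T / k w t.
The two rarest classes, K w T and k W t, are the double crossovers. Comparing them with the parentals, only the w allele has switched, so w is the middle locus and the order is k – w – t.
k–w: (123 + 11)/935 = 0.1433; w–t: (134 + 11)/935 = 0.1551.
Expected DCO frequency = 0.1433 × 0.1551 ≈ 0.02223; observed = 11/935 ≈ 0.01176.
Coefficient of coincidence = 0.01176/0.02223 ≈ 0.53.

0.53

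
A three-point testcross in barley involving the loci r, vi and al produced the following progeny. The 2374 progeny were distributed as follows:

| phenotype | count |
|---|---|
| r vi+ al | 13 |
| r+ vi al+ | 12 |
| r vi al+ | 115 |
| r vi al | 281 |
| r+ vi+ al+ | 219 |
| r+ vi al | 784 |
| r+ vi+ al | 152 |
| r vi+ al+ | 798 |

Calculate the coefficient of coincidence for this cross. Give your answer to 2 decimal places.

0.39

The two most frequent reciprocal classes, r vi+ al+ and r+ vi al, are the parental types, so the F1 was r vi+ al+ / r+ vi al.
The two rarest classes, r vi+ al and r+ vi al+, are the double crossovers. Comparing them with the parentals, only the al allele has switched, so al is the middle locus and the order is vi – al – r.
vi–al: (267 + 25)/2374 = 0.1230; al–r: (500 + 25)/2374 = 0.2211.
Expected DCO frequency = 0.1230 × 0.2211 ≈ 0.02720; observed = 25/2374 ≈ 0.01053.
Coefficient of coincidence = 0.01053/0.02720 ≈ 0.39.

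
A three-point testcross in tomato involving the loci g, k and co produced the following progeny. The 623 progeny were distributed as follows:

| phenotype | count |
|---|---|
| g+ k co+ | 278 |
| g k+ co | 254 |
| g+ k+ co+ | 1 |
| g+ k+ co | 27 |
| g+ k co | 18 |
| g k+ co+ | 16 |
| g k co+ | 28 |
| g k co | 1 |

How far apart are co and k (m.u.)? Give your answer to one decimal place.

5.8 m.u.

The two most frequent reciprocal classes, g+ k co+ and g k+ co, are the parental types, so the F1 was g+ k co+ / g k+ co.
The two rarest classes, g+ k+ co+ and g k co, are the double crossovers. Comparing them with the parentals, only the k allele has switched, so k is the middle locus and the order is co – k – g.
Crossovers in the co–k interval produce the single-crossover classes g+ k co and g k+ co+ (18 + 16 = 34) plus the double crossovers (2).
RF(co–k) = (34 + 2) / 623 = 36/623 = 0.0578 → 5.8 m.u.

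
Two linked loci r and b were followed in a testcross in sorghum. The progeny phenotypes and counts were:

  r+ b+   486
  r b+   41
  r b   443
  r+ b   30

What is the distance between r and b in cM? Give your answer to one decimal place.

The two most frequent classes, r+ b+ (486) and r b (443), are the parental types, so the F1 was r+ b+ / r b.
The recombinant classes are r+ b and r b+: 30 + 41 = 71.
Recombination frequency = 71/1000 = 0.0710 ≈ 7.1%, i.e. 7.1 cM.

7.1 cM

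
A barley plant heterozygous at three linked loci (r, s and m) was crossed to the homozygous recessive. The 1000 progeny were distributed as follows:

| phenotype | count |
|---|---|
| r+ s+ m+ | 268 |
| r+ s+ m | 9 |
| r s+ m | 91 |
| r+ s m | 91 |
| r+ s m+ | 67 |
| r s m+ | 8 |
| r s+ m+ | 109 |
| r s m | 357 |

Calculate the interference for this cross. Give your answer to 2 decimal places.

The two most frequent reciprocal classes, r s m and r+ s+ m+, are the parental types, so the F1 was r s m / r+ s+ m+.
The two rarest classes, r s m+ and r+ s+ m, are the double crossovers. Comparing them with the parentals, only the m allele has switched, so m is the middle locus and the order is s – m – r.
s–m: (158 + 17)/1000 = 0.1750; m–r: (200 + 17)/1000 = 0.2170.
Expected DCO frequency = 0.1750 × 0.2170 ≈ 0.03797; observed = 17/1000 ≈ 0.01700.
Coefficient of coincidence = 0.01700/0.03797 ≈ 0.45; interference = 1 − 0.45 = 0.55.

0.55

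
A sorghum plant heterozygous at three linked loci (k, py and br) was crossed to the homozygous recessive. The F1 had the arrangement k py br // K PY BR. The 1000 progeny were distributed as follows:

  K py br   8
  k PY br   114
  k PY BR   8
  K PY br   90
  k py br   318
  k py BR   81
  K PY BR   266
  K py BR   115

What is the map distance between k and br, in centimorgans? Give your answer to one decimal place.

The two rarest classes, K py br and k PY BR, are the double crossovers. Comparing them with the parentals, only the k allele has switched, so k is the middle locus and the order is py – k – br.
Crossovers in the k–br interval produce the single-crossover classes k py BR and K PY br (81 + 90 = 171) plus the double crossovers (16).
RF(k–br) = (171 + 16) / 1000 = 187/1000 = 0.1870 → 18.7 centimorgans.

18.7 centimorgans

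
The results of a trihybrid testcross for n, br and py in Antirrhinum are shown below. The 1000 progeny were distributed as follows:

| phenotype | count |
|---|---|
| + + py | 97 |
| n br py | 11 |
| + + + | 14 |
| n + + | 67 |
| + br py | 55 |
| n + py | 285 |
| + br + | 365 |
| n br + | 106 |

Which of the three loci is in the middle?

br

The two most frequent reciprocal classes, + br + and n + py, are the parental types, so the F1 was + br + / n + py.
The two rarest classes, + + + and n br py, are the double crossovers. Comparing them with the parentals, only the br allele has switched, so br is the middle locus and the order is n – br – py.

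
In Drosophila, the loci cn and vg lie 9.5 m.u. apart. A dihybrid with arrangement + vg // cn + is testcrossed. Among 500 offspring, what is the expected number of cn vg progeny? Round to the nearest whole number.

24

A map distance of 9.5 m.u. corresponds to a recombination frequency of 0.095.
The F1 is + vg / cn +, so cn vg is a recombinant gamete class with expected frequency r/2 = 0.095/2 = 0.0475.
Expected number = 0.0475 × 500 = 23.75 ≈ 24.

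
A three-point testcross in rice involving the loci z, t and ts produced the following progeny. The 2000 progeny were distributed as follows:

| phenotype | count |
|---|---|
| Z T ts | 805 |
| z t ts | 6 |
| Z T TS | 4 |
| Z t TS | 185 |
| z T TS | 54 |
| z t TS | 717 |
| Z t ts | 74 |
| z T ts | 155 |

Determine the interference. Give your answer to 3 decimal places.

0.586

The two most frequent reciprocal classes, Z T ts and z t TS, are the parental types, so the F1 was Z T ts / z t TS.
The two rarest classes, Z T TS and z t ts, are the double crossovers. Comparing them with the parentals, only the ts allele has switched, so ts is the middle locus and the order is t – ts – z.
t–ts: (128 + 10)/2000 = 0.0690; ts–z: (340 + 10)/2000 = 0.1750.
Expected DCO frequency = 0.0690 × 0.1750 ≈ 0.01208; observed = 10/2000 ≈ 0.00500.
Coefficient of coincidence = 0.00500/0.01208 ≈ 0.414; interference = 1 − 0.414 = 0.586.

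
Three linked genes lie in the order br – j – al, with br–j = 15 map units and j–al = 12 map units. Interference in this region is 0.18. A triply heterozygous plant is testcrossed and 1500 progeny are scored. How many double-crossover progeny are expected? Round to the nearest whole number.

Map distances give recombination frequencies of 0.150 and 0.120 for the two intervals.
With interference 0.18 (so coincidence = 0.82), expected double-crossover frequency = 0.150 × 0.120 × 0.82 = 0.01476.
Expected number = 0.01476 × 1500 = 22.14 ≈ 22.

22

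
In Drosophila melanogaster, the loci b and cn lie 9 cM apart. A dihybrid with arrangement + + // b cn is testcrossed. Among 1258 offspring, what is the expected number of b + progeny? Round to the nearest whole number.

A map distance of 9 cM corresponds to a recombination frequency of 0.090.
The F1 is + + / b cn, so b + is a recombinant gamete class with expected frequency r/2 = 0.090/2 = 0.0450.
Expected number = 0.0450 × 1258 = 56.61 ≈ 57.

57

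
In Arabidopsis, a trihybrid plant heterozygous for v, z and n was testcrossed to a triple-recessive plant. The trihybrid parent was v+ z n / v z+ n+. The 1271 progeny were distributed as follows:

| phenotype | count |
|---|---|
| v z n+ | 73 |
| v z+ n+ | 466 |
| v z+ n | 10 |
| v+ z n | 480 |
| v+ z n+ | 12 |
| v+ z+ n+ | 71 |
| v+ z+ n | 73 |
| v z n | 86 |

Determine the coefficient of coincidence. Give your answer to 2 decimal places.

The two rarest classes, v+ z n+ and v z+ n, are the double crossovers. Comparing them with the parentals, only the n allele has switched, so n is the middle locus and the order is z – n – v.
z–n: (146 + 22)/1271 = 0.1322; n–v: (157 + 22)/1271 = 0.1408.
Expected DCO frequency = 0.1322 × 0.1408 ≈ 0.01861; observed = 22/1271 ≈ 0.01731.
Coefficient of coincidence = 0.01731/0.01861 ≈ 0.93.

0.93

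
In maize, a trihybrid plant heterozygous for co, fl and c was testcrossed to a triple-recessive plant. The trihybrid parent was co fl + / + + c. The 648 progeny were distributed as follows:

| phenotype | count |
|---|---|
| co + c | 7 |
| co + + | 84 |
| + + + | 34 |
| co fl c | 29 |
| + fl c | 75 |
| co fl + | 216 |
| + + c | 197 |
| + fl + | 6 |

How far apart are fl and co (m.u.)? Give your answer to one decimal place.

26.5 m.u.

The two rarest classes, + fl + and co + c, are the double crossovers. Comparing them with the parentals, only the co allele has switched, so co is the middle locus and the order is fl – co – c.
Crossovers in the fl–co interval produce the single-crossover classes co + + and + fl c (84 + 75 = 159) plus the double crossovers (13).
RF(fl–co) = (159 + 13) / 648 = 172/648 = 0.2654 → 26.5 m.u.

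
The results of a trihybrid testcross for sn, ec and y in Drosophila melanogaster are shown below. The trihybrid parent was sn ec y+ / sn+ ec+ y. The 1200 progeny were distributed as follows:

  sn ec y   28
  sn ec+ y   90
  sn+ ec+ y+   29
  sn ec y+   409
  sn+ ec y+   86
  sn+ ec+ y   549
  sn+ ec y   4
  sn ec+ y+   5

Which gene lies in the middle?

ec

The two rarest classes, sn ec+ y+ and sn+ ec y, are the double crossovers. Comparing them with the parentals, only the ec allele has switched, so ec is the middle locus and the order is sn – ec – y.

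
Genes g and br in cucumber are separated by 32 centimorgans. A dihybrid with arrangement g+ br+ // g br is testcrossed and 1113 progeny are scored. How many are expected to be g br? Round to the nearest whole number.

A map distance of 32 centimorgans corresponds to a recombination frequency of 0.320.
The F1 is g+ br+ / g br, so g br is a parental gamete class with expected frequency (1 − r)/2 = 0.680/2 = 0.3400.
Expected number = 0.3400 × 1113 = 378.42 ≈ 378.

378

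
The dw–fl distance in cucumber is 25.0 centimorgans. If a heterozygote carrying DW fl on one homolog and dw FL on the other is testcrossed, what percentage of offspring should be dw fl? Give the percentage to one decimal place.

12.5%

A map distance of 25.0 centimorgans corresponds to a recombination frequency of 0.250.
The F1 is DW fl / dw FL, so dw fl is a recombinant gamete class with expected frequency r/2 = 0.250/2 = 0.1250.
That is 0.1250 = 12.5% of the progeny.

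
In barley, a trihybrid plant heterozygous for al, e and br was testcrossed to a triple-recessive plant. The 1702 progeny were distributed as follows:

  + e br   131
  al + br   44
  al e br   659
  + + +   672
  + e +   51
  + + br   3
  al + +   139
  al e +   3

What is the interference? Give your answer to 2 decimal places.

0.63

The two most frequent reciprocal classes, al e br and + + +, are the parental types, so the F1 was al e br / + + +.
The two rarest classes, al e + and + + br, are the double crossovers. Comparing them with the parentals, only the br allele has switched, so br is the middle locus and the order is al – br – e.
al–br: (270 + 6)/1702 = 0.1622; br–e: (95 + 6)/1702 = 0.0593.
Expected DCO frequency = 0.1622 × 0.0593 ≈ 0.00962; observed = 6/1702 ≈ 0.00353.
Coefficient of coincidence = 0.00353/0.00962 ≈ 0.37; interference = 1 − 0.37 = 0.63.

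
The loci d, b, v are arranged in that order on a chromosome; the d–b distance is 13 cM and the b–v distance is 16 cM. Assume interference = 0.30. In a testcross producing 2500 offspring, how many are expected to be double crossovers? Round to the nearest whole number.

36

Map distances give recombination frequencies of 0.130 and 0.160 for the two intervals.
With interference 0.30 (so coincidence = 0.70), expected double-crossover frequency = 0.130 × 0.160 × 0.70 = 0.01456.
Expected number = 0.01456 × 2500 = 36.40 ≈ 36.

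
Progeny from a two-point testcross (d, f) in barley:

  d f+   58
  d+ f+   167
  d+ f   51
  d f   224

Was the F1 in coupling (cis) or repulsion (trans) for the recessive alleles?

The two most frequent classes are d+ f+ (167) and d f (224); these are the parental (non-recombinant) types.
So the F1 carried d+ f+ on one chromosome and d f on the other — the recessive alleles are on the same chromosome (cis / coupling).

cis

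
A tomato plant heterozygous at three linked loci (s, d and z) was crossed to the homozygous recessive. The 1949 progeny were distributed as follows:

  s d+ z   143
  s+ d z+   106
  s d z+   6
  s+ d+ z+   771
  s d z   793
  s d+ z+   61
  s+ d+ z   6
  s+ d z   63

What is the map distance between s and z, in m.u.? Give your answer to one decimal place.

7.0 m.u.

The two most frequent reciprocal classes, s+ d+ z+ and s d z, are the parental types, so the F1 was s+ d+ z+ / s d z.
The two rarest classes, s+ d+ z and s d z+, are the double crossovers. Comparing them with the parentals, only the z allele has switched, so z is the middle locus and the order is s – z – d.
Crossovers in the s–z interval produce the single-crossover classes s d+ z+ and s+ d z (61 + 63 = 124) plus the double crossovers (12).
RF(s–z) = (124 + 12) / 1949 = 136/1949 = 0.0698 → 7.0 m.u.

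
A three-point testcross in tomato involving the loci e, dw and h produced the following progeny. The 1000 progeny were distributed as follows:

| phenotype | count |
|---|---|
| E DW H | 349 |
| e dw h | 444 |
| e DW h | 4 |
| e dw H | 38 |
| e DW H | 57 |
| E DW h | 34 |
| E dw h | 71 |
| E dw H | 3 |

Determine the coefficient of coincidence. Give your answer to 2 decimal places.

The two most frequent reciprocal classes, E DW H and e dw h, are the parental types, so the F1 was E DW H / e dw h.
The two rarest classes, E dw H and e DW h, are the double crossovers. Comparing them with the parentals, only the dw allele has switched, so dw is the middle locus and the order is e – dw – h.
e–dw: (128 + 7)/1000 = 0.1350; dw–h: (72 + 7)/1000 = 0.0790.
Expected DCO frequency = 0.1350 × 0.0790 ≈ 0.01067; observed = 7/1000 ≈ 0.00700.
Coefficient of coincidence = 0.00700/0.01067 ≈ 0.66.

0.66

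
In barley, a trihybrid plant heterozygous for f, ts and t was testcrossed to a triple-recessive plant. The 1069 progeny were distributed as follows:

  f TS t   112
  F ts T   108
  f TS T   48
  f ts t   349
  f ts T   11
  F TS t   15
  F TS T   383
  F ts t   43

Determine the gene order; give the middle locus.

The two most frequent reciprocal classes, F TS T and f ts t, are the parental types, so the F1 was F TS T / f ts t.
The two rarest classes, F TS t and f ts T, are the double crossovers. Comparing them with the parentals, only the t allele has switched, so t is the middle locus and the order is f – t – ts.

t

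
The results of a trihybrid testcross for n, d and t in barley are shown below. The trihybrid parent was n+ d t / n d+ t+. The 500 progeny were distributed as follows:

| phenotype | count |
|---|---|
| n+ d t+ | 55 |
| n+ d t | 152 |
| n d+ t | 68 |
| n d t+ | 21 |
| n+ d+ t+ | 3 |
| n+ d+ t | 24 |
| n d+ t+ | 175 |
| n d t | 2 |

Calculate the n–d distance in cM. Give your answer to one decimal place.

The two rarest classes, n d t and n+ d+ t+, are the double crossovers. Comparing them with the parentals, only the n allele has switched, so n is the middle locus and the order is d – n – t.
Crossovers in the d–n interval produce the single-crossover classes n+ d+ t and n d t+ (24 + 21 = 45) plus the double crossovers (5).
RF(d–n) = (45 + 5) / 500 = 50/500 = 0.1000 → 10.0 cM.

10.0 cM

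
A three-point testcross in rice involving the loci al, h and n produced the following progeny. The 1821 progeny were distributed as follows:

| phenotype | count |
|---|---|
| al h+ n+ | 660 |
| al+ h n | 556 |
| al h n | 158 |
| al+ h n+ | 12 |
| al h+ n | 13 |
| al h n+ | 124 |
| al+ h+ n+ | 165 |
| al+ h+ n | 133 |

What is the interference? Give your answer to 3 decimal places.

0.536

The two most frequent reciprocal classes, al h+ n+ and al+ h n, are the parental types, so the F1 was al h+ n+ / al+ h n.
The two rarest classes, al h+ n and al+ h n+, are the double crossovers. Comparing them with the parentals, only the n allele has switched, so n is the middle locus and the order is al – n – h.
al–n: (323 + 25)/1821 = 0.1911; n–h: (257 + 25)/1821 = 0.1549.
Expected DCO frequency = 0.1911 × 0.1549 ≈ 0.02960; observed = 25/1821 ≈ 0.01373.
Coefficient of coincidence = 0.01373/0.02960 ≈ 0.464; interference = 1 − 0.464 = 0.536.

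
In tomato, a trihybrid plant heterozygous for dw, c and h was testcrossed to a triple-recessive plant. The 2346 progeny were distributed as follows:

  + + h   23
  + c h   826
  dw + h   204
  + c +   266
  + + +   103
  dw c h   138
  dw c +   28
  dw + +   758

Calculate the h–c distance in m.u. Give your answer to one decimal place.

The two most frequent reciprocal classes, + c h and dw + +, are the parental types, so the F1 was + c h / dw + +.
The two rarest classes, + + h and dw c +, are the double crossovers. Comparing them with the parentals, only the c allele has switched, so c is the middle locus and the order is h – c – dw.
Crossovers in the h–c interval produce the single-crossover classes + c + and dw + h (266 + 204 = 470) plus the double crossovers (51).
RF(h–c) = (470 + 51) / 2346 = 521/2346 = 0.2221 → 22.2 m.u.

22.2 m.u.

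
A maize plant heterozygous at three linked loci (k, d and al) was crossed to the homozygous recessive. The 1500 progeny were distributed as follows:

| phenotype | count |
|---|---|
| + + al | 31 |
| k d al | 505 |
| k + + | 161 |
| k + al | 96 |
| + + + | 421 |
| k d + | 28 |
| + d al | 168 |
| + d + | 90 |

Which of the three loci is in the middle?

The two most frequent reciprocal classes, + + + and k d al, are the parental types, so the F1 was + + + / k d al.
The two rarest classes, + + al and k d +, are the double crossovers. Comparing them with the parentals, only the al allele has switched, so al is the middle locus and the order is d – al – k.

al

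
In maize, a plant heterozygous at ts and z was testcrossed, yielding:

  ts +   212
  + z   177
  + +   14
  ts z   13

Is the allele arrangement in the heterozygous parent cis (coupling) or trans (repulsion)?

The two most frequent classes are + z (177) and ts + (212); these are the parental (non-recombinant) types.
So the F1 carried + z on one chromosome and ts + on the other — the recessive alleles are on opposite chromosomes (trans / repulsion).

trans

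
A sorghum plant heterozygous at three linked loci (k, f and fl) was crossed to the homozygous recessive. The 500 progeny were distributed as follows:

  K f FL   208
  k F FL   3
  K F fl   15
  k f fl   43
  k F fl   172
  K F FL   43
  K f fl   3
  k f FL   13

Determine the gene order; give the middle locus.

The two most frequent reciprocal classes, k F fl and K f FL, are the parental types, so the F1 was k F fl / K f FL.
The two rarest classes, k F FL and K f fl, are the double crossovers. Comparing them with the parentals, only the fl allele has switched, so fl is the middle locus and the order is k – fl – f.

fl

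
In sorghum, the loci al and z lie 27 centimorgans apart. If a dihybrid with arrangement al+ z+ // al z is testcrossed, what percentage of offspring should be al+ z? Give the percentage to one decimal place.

13.5%

A map distance of 27 centimorgans corresponds to a recombination frequency of 0.270.
The F1 is al+ z+ / al z, so al+ z is a recombinant gamete class with expected frequency r/2 = 0.270/2 = 0.1350.
That is 0.1350 = 13.5% of the progeny.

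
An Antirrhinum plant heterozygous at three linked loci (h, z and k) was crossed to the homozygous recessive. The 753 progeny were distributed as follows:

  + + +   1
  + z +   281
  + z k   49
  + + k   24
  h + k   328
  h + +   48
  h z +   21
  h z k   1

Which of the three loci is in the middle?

z

The two most frequent reciprocal classes, h + k and + z +, are the parental types, so the F1 was h + k / + z +.
The two rarest classes, h z k and + + +, are the double crossovers. Comparing them with the parentals, only the z allele has switched, so z is the middle locus and the order is k – z – h.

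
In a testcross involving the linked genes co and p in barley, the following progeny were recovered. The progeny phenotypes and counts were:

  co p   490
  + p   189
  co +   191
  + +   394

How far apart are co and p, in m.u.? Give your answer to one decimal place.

The two most frequent classes, + + (394) and co p (490), are the parental types, so the F1 was + + / co p.
The recombinant classes are + p and co +: 189 + 191 = 380.
Recombination frequency = 380/1264 = 0.3006 ≈ 30.1%, i.e. 30.1 m.u.

30.1 m.u.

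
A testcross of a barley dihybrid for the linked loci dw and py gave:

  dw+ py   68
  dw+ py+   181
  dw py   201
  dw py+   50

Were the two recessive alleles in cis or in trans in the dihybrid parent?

The two most frequent classes are dw+ py+ (181) and dw py (201); these are the parental (non-recombinant) types.
So the F1 carried dw+ py+ on one chromosome and dw py on the other — the recessive alleles are on the same chromosome (cis / coupling).

cis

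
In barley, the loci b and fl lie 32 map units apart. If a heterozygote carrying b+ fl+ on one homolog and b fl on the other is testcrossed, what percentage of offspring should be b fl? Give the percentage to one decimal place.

A map distance of 32 map units corresponds to a recombination frequency of 0.320.
The F1 is b+ fl+ / b fl, so b fl is a parental gamete class with expected frequency (1 − r)/2 = 0.680/2 = 0.3400.
That is 0.3400 = 34.0% of the progeny.

34.0%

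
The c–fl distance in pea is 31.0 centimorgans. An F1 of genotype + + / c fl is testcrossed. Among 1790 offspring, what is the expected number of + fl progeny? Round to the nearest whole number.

277

A map distance of 31.0 centimorgans corresponds to a recombination frequency of 0.310.
The F1 is + + / c fl, so + fl is a recombinant gamete class with expected frequency r/2 = 0.310/2 = 0.1550.
Expected number = 0.1550 × 1790 = 277.45 ≈ 277.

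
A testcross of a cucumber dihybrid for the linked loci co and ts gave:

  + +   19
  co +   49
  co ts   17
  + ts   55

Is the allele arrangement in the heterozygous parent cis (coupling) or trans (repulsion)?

The two most frequent classes are + ts (55) and co + (49); these are the parental (non-recombinant) types.
So the F1 carried + ts on one chromosome and co + on the other — the recessive alleles are on opposite chromosomes (trans / repulsion).

trans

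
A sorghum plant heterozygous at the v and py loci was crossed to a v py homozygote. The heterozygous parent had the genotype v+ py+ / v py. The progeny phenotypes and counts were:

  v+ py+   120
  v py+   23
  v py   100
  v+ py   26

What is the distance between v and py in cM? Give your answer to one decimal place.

The recombinant classes are v+ py and v py+: 26 + 23 = 49.
Recombination frequency = 49/269 = 0.1822 ≈ 18.2%, i.e. 18.2 cM.

18.2 cM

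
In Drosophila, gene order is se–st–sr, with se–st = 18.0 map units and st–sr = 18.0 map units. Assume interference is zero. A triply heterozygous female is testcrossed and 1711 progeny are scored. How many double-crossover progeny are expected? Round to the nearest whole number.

Map distances give recombination frequencies of 0.180 and 0.180 for the two intervals.
With no interference, expected double-crossover frequency = 0.180 × 0.180 = 0.03240.
Expected number = 0.03240 × 1711 = 55.44 ≈ 55.

55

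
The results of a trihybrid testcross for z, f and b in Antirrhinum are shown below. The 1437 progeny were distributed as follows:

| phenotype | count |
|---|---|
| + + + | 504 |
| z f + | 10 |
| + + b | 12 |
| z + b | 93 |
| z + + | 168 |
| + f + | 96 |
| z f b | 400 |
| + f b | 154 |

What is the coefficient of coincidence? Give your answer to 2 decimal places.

The two most frequent reciprocal classes, + + + and z f b, are the parental types, so the F1 was + + + / z f b.
The two rarest classes, + + b and z f +, are the double crossovers. Comparing them with the parentals, only the b allele has switched, so b is the middle locus and the order is z – b – f.
z–b: (322 + 22)/1437 = 0.2394; b–f: (189 + 22)/1437 = 0.1468.
Expected DCO frequency = 0.2394 × 0.1468 ≈ 0.03514; observed = 22/1437 ≈ 0.01531.
Coefficient of coincidence = 0.01531/0.03514 ≈ 0.44.

0.44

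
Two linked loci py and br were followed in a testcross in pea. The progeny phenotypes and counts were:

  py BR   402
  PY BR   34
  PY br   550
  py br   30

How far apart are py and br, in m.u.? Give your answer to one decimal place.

The two most frequent classes, PY br (550) and py BR (402), are the parental types, so the F1 was PY br / py BR.
The recombinant classes are PY BR and py br: 34 + 30 = 64.
Recombination frequency = 64/1016 = 0.0630 ≈ 6.3%, i.e. 6.3 m.u.

6.3 m.u.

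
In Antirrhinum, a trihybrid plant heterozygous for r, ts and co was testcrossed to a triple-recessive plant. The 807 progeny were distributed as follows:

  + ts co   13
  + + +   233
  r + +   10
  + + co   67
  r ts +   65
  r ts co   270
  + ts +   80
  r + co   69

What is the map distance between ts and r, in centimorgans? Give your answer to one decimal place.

The two most frequent reciprocal classes, r ts co and + + +, are the parental types, so the F1 was r ts co / + + +.
The two rarest classes, + ts co and r + +, are the double crossovers. Comparing them with the parentals, only the r allele has switched, so r is the middle locus and the order is ts – r – co.
Crossovers in the ts–r interval produce the single-crossover classes r + co and + ts + (69 + 80 = 149) plus the double crossovers (23).
RF(ts–r) = (149 + 23) / 807 = 172/807 = 0.2131 → 21.3 centimorgans.

21.3 centimorgans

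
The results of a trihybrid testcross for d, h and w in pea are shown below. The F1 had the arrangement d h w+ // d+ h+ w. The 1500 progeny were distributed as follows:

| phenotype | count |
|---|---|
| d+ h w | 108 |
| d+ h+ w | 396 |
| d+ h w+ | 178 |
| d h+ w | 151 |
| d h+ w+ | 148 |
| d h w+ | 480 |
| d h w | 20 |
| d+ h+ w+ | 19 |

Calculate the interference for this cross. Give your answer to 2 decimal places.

The two rarest classes, d h w and d+ h+ w+, are the double crossovers. Comparing them with the parentals, only the w allele has switched, so w is the middle locus and the order is h – w – d.
h–w: (256 + 39)/1500 = 0.1967; w–d: (329 + 39)/1500 = 0.2453.
Expected DCO frequency = 0.1967 × 0.2453 ≈ 0.04825; observed = 39/1500 ≈ 0.02600.
Coefficient of coincidence = 0.02600/0.04825 ≈ 0.54; interference = 1 − 0.54 = 0.46.

0.46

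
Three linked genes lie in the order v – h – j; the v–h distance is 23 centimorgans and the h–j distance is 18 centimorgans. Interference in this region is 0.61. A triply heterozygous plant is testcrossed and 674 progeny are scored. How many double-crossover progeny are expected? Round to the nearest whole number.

Map distances give recombination frequencies of 0.230 and 0.180 for the two intervals.
With interference 0.61 (so coincidence = 0.39), expected double-crossover frequency = 0.230 × 0.180 × 0.39 = 0.01615.
Expected number = 0.01615 × 674 = 10.88 ≈ 11.

11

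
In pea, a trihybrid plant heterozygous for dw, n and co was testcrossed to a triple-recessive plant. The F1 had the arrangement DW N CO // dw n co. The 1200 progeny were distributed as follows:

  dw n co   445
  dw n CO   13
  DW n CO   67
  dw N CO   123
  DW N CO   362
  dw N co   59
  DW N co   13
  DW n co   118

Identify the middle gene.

The two rarest classes, DW N co and dw n CO, are the double crossovers. Comparing them with the parentals, only the co allele has switched, so co is the middle locus and the order is n – co – dw.

co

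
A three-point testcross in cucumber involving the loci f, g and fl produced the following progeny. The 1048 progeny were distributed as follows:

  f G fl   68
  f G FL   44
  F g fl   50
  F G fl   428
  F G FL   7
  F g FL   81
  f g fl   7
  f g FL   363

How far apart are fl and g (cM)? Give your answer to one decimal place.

10.3 cM

The two most frequent reciprocal classes, F G fl and f g FL, are the parental types, so the F1 was F G fl / f g FL.
The two rarest classes, F G FL and f g fl, are the double crossovers. Comparing them with the parentals, only the fl allele has switched, so fl is the middle locus and the order is f – fl – g.
Crossovers in the fl–g interval produce the single-crossover classes F g fl and f G FL (50 + 44 = 94) plus the double crossovers (14).
RF(fl–g) = (94 + 14) / 1048 = 108/1048 = 0.1031 → 10.3 cM.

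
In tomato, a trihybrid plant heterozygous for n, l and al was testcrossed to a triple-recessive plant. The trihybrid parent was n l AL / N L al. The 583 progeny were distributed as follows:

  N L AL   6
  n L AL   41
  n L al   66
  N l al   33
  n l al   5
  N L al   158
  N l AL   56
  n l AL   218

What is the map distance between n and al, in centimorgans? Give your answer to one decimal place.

22.8 centimorgans

The two rarest classes, n l al and N L AL, are the double crossovers. Comparing them with the parentals, only the al allele has switched, so al is the middle locus and the order is n – al – l.
Crossovers in the n–al interval produce the single-crossover classes N l AL and n L al (56 + 66 = 122) plus the double crossovers (11).
RF(n–al) = (122 + 11) / 583 = 133/583 = 0.2281 → 22.8 centimorgans.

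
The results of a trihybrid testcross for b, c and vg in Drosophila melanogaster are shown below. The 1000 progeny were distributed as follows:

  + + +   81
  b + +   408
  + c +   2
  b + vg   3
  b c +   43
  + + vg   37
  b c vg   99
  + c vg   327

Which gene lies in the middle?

vg

The two most frequent reciprocal classes, + c vg and b + +, are the parental types, so the F1 was + c vg / b + +.
The two rarest classes, + c + and b + vg, are the double crossovers. Comparing them with the parentals, only the vg allele has switched, so vg is the middle locus and the order is c – vg – b.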